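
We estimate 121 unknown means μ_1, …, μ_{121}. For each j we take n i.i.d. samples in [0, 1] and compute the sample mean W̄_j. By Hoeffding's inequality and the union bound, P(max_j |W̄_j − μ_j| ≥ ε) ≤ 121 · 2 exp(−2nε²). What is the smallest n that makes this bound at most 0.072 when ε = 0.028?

5179

Need 2·121·exp(−2nε²) ≤ 0.072, i.e. exp(−2nε²) ≤ 0.072/242.
So 2nε² ≥ ln(242/0.072) = 8.120027.
Hence n ≥ 8.120027/(2·0.028²) = 5178.589.
The smallest integer n is 5179.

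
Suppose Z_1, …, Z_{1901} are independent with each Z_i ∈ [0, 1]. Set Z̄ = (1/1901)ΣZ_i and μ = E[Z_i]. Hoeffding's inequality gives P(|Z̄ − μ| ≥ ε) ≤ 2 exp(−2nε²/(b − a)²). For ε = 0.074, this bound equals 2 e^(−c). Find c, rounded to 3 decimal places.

c = 2nε²/(b − a)² = 2·1901·0.074² / 1² = 20.8198.

20.820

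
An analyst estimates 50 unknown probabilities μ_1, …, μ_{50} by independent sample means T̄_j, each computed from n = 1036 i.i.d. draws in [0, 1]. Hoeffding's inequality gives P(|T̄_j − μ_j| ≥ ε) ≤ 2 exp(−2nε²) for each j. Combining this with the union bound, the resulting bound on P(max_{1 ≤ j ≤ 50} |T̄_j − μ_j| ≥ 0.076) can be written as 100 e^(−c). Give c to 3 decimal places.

Union bound over the 50 events: P(max_{1 ≤ j ≤ 50} |T̄_j − μ_j| ≥ 0.076) ≤ 50·2·exp(−2nε²) = 100 exp(−2·1036·0.076²).
So c = 2·1036·0.076² = 11.9679.

11.968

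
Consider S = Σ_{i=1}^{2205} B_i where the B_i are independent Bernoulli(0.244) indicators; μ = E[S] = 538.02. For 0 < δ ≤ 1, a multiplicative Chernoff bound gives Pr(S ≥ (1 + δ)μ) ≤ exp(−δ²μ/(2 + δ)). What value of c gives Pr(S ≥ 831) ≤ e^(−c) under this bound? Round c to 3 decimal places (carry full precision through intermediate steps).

62.700

Write 831 = (1 + δ)μ, so δ = 831/538.02 − 1 = 0.5445522…
Then the exponent is δ²μ/(2 + δ) = (831 − μ)² / (μ·(2 + δ)) = 62.699800.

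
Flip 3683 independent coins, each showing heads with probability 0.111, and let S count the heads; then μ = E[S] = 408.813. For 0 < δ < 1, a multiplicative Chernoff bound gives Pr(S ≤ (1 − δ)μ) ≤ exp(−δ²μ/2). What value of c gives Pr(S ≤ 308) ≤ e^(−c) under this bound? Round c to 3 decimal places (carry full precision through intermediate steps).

Write 308 = (1 − δ)μ, so δ = 1 − 308/408.813 = 0.2465993…
Then the exponent is δ²μ/2 = (μ − 308)²/(2μ) = 12.430208.

12.430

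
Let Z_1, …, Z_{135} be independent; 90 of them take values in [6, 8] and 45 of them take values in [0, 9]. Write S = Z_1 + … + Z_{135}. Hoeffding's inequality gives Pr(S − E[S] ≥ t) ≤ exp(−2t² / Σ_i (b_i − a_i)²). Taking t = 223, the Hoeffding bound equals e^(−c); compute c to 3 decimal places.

24.833

Σ(b_i − a_i)² = 90·2² + 45·9² = 4005.
c = 2t² / 4005 = 2·223² / 4005 = 24.8335.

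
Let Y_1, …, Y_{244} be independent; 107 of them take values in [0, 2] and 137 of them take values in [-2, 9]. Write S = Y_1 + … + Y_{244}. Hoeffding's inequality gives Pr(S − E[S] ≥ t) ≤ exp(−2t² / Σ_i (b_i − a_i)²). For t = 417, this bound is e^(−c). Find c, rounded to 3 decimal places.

Σ(b_i − a_i)² = 107·2² + 137·11² = 17005.
c = 2t² / 17005 = 2·417² / 17005 = 20.4515.

20.452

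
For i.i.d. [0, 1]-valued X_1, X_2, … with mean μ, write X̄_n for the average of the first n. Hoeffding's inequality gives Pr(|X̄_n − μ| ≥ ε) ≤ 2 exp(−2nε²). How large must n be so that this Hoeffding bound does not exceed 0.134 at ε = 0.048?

Require 2·exp(−2nε²) ≤ 0.134, i.e. 2nε² ≥ ln(2/0.134) = 2.703063.
So n ≥ 2.703063 / (2·0.048²) = 586.602.
The smallest integer n is 587.

587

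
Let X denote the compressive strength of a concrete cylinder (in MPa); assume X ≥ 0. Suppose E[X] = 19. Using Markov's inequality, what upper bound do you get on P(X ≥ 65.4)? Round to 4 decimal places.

0.2905

Markov's inequality: for a non-negative random variable, P(X ≥ a) ≤ E[X]/a.
Here E[X] = 19 and a = 65.4, so the bound is 19/65.4 = 0.2905.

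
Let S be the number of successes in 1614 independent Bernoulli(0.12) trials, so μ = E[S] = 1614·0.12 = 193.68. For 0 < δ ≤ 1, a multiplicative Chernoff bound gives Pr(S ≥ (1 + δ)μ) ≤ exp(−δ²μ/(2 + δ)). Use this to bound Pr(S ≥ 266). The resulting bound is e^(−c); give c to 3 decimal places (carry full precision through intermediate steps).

Write 266 = (1 + δ)μ, so δ = 266/193.68 − 1 = 0.3733994…
Then the exponent is δ²μ/(2 + δ) = (266 − μ)² / (μ·(2 + δ)) = 11.377877.

11.378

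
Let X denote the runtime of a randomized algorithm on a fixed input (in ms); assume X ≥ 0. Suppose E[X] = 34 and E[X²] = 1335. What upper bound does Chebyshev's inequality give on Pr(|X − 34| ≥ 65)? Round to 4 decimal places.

Var(X) = E[X²] − (E[X])² = 1335 − 1156 = 179.
Chebyshev's inequality: Pr(|X − μ| ≥ t) ≤ Var(X)/t² = 179/4225 = 0.0424.

0.0424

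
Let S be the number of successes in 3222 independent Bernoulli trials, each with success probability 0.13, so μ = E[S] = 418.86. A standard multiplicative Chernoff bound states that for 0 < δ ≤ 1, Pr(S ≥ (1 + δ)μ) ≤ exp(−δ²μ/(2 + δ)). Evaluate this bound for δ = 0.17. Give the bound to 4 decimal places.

Exponent = δ²μ/(2 + δ) = 0.17²·418.86/2.17 = 5.5784.
Bound = exp(−5.5784) = 0.00378.

0.0038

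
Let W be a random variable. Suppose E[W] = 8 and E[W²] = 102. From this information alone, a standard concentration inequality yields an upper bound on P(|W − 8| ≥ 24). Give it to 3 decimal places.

0.066

The first two moments determine the variance, so Chebyshev's inequality is the sharpest standard bound available.
Var(W) = E[W²] − (E[W])² = 102 − 64 = 38.
Chebyshev's inequality: P(|W − μ| ≥ t) ≤ Var(W)/t² = 38/576 = 0.0660.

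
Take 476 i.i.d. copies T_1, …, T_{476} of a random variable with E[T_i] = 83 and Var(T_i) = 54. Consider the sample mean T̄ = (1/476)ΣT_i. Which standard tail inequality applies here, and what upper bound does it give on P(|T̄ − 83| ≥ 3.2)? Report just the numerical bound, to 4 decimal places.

0.0111

With mean and variance of each term known, Chebyshev's inequality bounds the deviation of the sum (or sample mean).
Var(T̄) = Var(T_i)/n = 54/476 = 0.11345.
Chebyshev: P(|T̄ − 83| ≥ 3.2) ≤ Var(T̄)/(3.2)² = 54/(476·3.2²) = 0.0111.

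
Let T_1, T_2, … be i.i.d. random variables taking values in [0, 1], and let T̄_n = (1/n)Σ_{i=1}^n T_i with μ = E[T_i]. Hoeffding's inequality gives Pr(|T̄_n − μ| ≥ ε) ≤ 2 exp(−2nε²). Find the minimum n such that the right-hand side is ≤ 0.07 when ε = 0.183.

Require 2·exp(−2nε²) ≤ 0.07, i.e. 2nε² ≥ ln(2/0.07) = 3.352407.
So n ≥ 3.352407 / (2·0.183²) = 50.052.
The smallest integer n is 51.

51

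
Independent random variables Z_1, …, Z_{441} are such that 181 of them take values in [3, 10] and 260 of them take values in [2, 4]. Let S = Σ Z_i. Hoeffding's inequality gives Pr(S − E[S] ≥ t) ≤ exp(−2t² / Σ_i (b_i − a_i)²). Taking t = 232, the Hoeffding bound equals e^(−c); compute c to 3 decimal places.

Σ(b_i − a_i)² = 181·7² + 260·2² = 9909.
c = 2t² / 9909 = 2·232² / 9909 = 10.8637.

10.864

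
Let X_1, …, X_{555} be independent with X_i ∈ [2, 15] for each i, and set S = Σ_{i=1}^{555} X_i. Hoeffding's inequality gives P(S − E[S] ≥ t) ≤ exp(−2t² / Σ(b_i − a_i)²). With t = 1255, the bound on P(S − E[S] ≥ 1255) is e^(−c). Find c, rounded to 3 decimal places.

Σ(b_i − a_i)² = 555·(13)² = 93795.
c = 2t²/93795 = 2·1255²/93795 = 33.5844.

33.584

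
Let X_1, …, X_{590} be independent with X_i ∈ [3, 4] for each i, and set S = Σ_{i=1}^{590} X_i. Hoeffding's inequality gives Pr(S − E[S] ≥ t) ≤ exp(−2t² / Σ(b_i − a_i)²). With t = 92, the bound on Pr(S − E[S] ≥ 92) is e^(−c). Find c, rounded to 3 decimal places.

Σ(b_i − a_i)² = 590·(1)² = 590.
c = 2t²/590 = 2·92²/590 = 28.6915.

28.692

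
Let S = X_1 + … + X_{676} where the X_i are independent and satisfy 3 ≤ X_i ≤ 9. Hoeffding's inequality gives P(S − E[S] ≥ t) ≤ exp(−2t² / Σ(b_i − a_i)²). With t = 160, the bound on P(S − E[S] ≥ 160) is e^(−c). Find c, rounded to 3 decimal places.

2.104

Σ(b_i − a_i)² = 676·(6)² = 24336.
c = 2t²/24336 = 2·160²/24336 = 2.1039.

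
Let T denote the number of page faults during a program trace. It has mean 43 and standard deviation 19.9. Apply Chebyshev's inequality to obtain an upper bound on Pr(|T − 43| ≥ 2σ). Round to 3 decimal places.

0.250

Chebyshev: Pr(|T − μ| ≥ t) ≤ Var(T)/t².
Var(T) = σ² = 19.9² = 396.01.
t = 2·19.9 = 39.8.
Bound = 396.01 / 1584.04 = 0.2500.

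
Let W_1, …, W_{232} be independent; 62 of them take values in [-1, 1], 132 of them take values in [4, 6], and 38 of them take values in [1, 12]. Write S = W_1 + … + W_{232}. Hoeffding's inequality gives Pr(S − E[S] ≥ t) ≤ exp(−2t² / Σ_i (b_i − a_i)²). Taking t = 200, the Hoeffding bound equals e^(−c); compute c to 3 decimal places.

14.886

Σ(b_i − a_i)² = 62·2² + 132·2² + 38·11² = 5374.
c = 2t² / 5374 = 2·200² / 5374 = 14.8865.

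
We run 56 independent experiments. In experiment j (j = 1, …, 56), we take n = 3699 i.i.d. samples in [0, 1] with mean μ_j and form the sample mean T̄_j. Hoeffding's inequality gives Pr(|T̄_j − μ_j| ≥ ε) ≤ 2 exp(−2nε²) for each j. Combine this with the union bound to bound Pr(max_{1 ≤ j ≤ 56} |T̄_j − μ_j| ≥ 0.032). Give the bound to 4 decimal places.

Per-experiment Hoeffding bound: 2·exp(−2·3699·0.032²) = 2·exp(−7.57555) = 0.0010257.
Union bound over 56 events: 56·0.0010257 = 0.05744.

0.0574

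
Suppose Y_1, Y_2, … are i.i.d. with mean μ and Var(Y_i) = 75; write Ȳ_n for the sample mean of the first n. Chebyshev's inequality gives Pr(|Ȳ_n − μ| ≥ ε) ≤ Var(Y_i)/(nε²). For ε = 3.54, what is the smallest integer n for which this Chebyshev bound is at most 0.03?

200

Require 75/(n·3.54²) ≤ 0.03, i.e. n ≥ 75/(0.03·3.54²) = 199.496.
The smallest integer n is 200.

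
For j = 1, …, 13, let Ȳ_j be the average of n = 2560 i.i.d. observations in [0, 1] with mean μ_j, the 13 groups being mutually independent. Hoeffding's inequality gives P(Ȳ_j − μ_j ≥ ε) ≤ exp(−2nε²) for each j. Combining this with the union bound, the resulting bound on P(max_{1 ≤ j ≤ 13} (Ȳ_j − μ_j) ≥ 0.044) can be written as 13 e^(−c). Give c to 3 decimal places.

9.912

Union bound over the 13 events: P(max_{1 ≤ j ≤ 13} (Ȳ_j − μ_j) ≥ 0.044) ≤ 13·exp(−2nε²) = 13 exp(−2·2560·0.044²).
So c = 2·2560·0.044² = 9.9123.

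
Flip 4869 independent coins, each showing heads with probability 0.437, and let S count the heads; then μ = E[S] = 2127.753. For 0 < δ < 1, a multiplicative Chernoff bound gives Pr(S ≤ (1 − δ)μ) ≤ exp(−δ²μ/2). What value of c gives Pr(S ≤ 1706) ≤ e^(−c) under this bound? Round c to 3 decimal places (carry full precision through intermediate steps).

Write 1706 = (1 − δ)μ, so δ = 1 − 1706/2127.753 = 0.1982152…
Then the exponent is δ²μ/2 = (μ − 1706)²/(2μ) = 41.798929.

41.799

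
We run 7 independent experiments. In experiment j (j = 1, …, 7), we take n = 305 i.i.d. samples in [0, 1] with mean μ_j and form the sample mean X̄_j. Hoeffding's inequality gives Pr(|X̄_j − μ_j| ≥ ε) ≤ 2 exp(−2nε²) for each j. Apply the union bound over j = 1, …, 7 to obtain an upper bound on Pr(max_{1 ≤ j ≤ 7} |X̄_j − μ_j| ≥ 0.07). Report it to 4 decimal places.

Per-experiment Hoeffding bound: 2·exp(−2·305·0.07²) = 2·exp(−2.98900) = 0.10068.
Union bound over 7 events: 7·0.10068 = 0.70473.

0.7047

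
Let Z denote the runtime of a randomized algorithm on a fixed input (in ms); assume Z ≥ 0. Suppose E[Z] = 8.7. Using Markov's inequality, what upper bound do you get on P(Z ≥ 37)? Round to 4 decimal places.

Markov's inequality: for a non-negative random variable, P(Z ≥ a) ≤ E[Z]/a.
Here E[Z] = 8.7 and a = 37, so the bound is 8.7/37 = 0.2351.

0.2351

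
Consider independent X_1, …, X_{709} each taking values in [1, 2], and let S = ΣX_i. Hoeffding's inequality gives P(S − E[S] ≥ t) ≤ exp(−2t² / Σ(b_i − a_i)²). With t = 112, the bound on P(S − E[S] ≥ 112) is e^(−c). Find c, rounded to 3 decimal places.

Σ(b_i − a_i)² = 709·(1)² = 709.
c = 2t²/709 = 2·112²/709 = 35.3850.

35.385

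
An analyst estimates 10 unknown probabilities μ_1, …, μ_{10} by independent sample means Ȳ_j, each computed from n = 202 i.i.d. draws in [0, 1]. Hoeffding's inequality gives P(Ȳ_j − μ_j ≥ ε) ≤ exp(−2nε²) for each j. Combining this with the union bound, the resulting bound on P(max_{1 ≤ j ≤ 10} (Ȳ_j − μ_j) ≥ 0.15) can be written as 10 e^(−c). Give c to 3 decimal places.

Union bound over the 10 events: P(max_{1 ≤ j ≤ 10} (Ȳ_j − μ_j) ≥ 0.15) ≤ 10·exp(−2nε²) = 10 exp(−2·202·0.15²).
So c = 2·202·0.15² = 9.0900.

9.090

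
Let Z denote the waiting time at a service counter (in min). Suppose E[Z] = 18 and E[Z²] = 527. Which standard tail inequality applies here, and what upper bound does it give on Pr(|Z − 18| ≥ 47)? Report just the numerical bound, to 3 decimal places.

0.092

The first two moments determine the variance, so Chebyshev's inequality is the sharpest standard bound available.
Var(Z) = E[Z²] − (E[Z])² = 527 − 324 = 203.
Chebyshev's inequality: Pr(|Z − μ| ≥ t) ≤ Var(Z)/t² = 203/2209 = 0.0919.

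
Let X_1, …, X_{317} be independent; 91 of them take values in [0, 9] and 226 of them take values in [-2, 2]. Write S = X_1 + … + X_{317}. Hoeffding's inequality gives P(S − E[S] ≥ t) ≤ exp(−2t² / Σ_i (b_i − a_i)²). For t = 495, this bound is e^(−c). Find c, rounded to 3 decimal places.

Σ(b_i − a_i)² = 91·9² + 226·4² = 10987.
c = 2t² / 10987 = 2·495² / 10987 = 44.6027.

44.603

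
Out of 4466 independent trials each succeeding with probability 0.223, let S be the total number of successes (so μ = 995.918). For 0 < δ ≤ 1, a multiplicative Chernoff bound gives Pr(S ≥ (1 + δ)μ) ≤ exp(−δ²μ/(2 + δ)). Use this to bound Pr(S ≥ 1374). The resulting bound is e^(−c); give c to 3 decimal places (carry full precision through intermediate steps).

60.317

Write 1374 = (1 + δ)μ, so δ = 1374/995.918 − 1 = 0.3796317…
Then the exponent is δ²μ/(2 + δ) = (1374 − μ)² / (μ·(2 + δ)) = 60.316854.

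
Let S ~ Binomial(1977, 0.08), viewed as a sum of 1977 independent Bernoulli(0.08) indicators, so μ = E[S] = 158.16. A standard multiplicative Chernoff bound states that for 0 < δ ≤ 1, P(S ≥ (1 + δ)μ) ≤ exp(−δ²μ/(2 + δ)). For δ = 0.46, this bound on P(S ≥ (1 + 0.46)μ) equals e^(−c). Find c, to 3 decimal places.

c = δ²μ/(2 + δ) = 0.46²·158.16/(2 + 0.46) = 13.6043.

13.604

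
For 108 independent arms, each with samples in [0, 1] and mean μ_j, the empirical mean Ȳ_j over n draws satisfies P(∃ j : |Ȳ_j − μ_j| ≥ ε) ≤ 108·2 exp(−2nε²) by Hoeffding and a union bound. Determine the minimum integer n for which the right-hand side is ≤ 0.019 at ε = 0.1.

Need 2·108·exp(−2nε²) ≤ 0.019, i.e. exp(−2nε²) ≤ 0.019/216.
So 2nε² ≥ ln(216/0.019) = 9.338595.
Hence n ≥ 9.338595/(2·0.1²) = 466.930.
The smallest integer n is 467.

467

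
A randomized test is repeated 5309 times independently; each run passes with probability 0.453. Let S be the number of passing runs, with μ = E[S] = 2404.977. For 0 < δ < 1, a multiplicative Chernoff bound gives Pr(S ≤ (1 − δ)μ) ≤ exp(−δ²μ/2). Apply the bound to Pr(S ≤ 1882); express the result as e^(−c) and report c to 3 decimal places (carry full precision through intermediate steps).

56.862

Write 1882 = (1 − δ)μ, so δ = 1 − 1882/2404.977 = 0.2174561…
Then the exponent is δ²μ/2 = (μ − 1882)²/(2μ) = 56.862278.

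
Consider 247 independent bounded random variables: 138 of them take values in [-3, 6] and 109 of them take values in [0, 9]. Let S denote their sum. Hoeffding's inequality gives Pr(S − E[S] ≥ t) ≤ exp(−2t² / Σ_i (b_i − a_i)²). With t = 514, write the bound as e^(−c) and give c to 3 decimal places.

26.410

Σ(b_i − a_i)² = 138·9² + 109·9² = 20007.
c = 2t² / 20007 = 2·514² / 20007 = 26.4104.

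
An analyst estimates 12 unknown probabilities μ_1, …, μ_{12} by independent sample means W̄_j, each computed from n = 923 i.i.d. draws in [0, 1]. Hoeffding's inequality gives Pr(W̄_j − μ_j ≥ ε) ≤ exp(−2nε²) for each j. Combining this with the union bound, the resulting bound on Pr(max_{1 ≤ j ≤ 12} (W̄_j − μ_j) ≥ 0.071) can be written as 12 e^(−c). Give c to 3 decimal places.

9.306

Union bound over the 12 events: Pr(max_{1 ≤ j ≤ 12} (W̄_j − μ_j) ≥ 0.071) ≤ 12·exp(−2nε²) = 12 exp(−2·923·0.071²).
So c = 2·923·0.071² = 9.3057.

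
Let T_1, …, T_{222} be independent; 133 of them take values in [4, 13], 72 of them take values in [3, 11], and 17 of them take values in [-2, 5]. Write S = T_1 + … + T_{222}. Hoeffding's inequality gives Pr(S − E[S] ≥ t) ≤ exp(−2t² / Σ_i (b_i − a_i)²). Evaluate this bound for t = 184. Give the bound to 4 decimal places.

0.0154

Σ(b_i − a_i)² = 133·9² + 72·8² + 17·7² = 16214.
Exponent = 2·184² / 16214 = 4.17614.
Bound = exp(−4.17614) = 0.01536.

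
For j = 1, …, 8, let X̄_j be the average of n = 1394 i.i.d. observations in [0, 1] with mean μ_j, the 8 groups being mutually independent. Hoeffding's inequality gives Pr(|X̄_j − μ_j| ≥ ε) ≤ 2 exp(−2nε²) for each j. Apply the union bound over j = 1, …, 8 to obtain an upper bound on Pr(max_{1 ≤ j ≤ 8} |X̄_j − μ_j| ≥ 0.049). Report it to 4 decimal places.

Per-experiment Hoeffding bound: 2·exp(−2·1394·0.049²) = 2·exp(−6.69399) = 0.0024767.
Union bound over 8 events: 8·0.0024767 = 0.01981.

0.0198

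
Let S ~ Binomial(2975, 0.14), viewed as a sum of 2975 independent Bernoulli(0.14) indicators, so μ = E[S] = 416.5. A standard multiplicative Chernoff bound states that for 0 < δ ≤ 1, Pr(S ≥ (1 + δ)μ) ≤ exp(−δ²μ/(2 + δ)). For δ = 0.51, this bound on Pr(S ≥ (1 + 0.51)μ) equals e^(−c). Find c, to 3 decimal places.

c = δ²μ/(2 + δ) = 0.51²·416.5/(2 + 0.51) = 43.1600.

43.160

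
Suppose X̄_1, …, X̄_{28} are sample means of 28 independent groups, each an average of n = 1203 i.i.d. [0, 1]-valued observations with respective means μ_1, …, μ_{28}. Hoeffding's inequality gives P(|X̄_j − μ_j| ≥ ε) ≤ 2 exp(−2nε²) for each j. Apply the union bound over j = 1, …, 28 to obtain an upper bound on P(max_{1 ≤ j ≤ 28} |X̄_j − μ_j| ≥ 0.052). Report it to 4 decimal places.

0.0837

Per-experiment Hoeffding bound: 2·exp(−2·1203·0.052²) = 2·exp(−6.50582) = 0.0029894.
Union bound over 28 events: 28·0.0029894 = 0.08370.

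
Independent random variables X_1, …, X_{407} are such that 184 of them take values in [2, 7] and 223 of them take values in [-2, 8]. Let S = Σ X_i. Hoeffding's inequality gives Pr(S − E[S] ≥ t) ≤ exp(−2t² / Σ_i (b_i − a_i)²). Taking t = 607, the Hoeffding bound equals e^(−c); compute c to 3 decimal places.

27.394

Σ(b_i − a_i)² = 184·5² + 223·10² = 26900.
c = 2t² / 26900 = 2·607² / 26900 = 27.3940.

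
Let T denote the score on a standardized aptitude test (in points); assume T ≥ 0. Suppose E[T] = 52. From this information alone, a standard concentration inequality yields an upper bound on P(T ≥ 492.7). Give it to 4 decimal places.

Only the mean of a non-negative variable is known, so Markov's inequality is the applicable tail bound.
Markov's inequality: for a non-negative random variable, P(T ≥ a) ≤ E[T]/a.
Here E[T] = 52 and a = 492.7, so the bound is 52/492.7 = 0.1055.

0.1055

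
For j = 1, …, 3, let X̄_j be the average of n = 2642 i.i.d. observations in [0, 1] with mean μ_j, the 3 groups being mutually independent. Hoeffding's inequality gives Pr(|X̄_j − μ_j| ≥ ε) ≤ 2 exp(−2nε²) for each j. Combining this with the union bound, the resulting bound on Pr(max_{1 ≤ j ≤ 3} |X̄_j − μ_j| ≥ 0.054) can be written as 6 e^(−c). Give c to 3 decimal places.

15.408

Union bound over the 3 events: Pr(max_{1 ≤ j ≤ 3} |X̄_j − μ_j| ≥ 0.054) ≤ 3·2·exp(−2nε²) = 6 exp(−2·2642·0.054²).
So c = 2·2642·0.054² = 15.4081.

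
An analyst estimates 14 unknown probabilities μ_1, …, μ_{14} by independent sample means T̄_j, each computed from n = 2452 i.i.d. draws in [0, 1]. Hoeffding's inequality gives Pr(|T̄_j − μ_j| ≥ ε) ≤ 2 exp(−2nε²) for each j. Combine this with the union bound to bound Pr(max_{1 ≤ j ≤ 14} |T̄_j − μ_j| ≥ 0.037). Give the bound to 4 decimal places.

Per-experiment Hoeffding bound: 2·exp(−2·2452·0.037²) = 2·exp(−6.71358) = 0.0024286.
Union bound over 14 events: 14·0.0024286 = 0.03400.

0.0340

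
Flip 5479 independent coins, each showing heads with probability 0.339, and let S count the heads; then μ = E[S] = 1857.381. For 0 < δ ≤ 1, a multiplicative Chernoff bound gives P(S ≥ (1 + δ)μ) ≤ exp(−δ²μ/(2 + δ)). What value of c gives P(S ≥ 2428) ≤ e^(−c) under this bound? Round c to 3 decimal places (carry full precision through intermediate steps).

Write 2428 = (1 + δ)μ, so δ = 2428/1857.381 − 1 = 0.307217…
Then the exponent is δ²μ/(2 + δ) = (2428 − μ)² / (μ·(2 + δ)) = 75.980652.

75.981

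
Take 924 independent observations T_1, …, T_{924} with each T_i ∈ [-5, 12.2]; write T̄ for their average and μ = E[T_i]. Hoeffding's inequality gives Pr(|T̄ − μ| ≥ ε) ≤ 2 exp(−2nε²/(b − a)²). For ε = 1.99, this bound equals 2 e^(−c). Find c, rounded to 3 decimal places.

c = 2nε²/(b − a)² = 2·924·1.99² / 17.2² = 24.7372.

24.737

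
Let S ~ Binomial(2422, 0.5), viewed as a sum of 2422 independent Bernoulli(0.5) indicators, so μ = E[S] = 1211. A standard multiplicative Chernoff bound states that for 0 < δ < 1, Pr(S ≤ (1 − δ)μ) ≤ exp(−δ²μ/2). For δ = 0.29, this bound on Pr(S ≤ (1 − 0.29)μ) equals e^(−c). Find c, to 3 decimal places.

50.923

c = δ²μ/2 = 0.29²·1211/2 = 50.9226.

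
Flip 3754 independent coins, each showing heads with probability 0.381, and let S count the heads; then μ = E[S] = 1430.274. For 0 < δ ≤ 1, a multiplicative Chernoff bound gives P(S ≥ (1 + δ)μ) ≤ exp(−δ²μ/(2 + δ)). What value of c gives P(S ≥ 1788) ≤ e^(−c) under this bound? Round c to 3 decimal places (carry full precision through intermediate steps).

39.763

Write 1788 = (1 + δ)μ, so δ = 1788/1430.274 − 1 = 0.2501101…
Then the exponent is δ²μ/(2 + δ) = (1788 − μ)² / (μ·(2 + δ)) = 39.762895.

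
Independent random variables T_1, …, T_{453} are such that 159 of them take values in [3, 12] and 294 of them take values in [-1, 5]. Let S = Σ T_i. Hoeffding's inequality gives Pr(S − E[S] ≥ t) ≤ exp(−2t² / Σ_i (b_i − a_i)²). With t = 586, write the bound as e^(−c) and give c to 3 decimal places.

29.271

Σ(b_i − a_i)² = 159·9² + 294·6² = 23463.
c = 2t² / 23463 = 2·586² / 23463 = 29.2713.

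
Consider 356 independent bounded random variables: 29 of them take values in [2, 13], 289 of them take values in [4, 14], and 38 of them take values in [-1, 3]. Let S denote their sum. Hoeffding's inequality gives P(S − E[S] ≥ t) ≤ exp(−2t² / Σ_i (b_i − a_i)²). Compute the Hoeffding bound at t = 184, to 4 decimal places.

Σ(b_i − a_i)² = 29·11² + 289·10² + 38·4² = 33017.
Exponent = 2·184² / 33017 = 2.05082.
Bound = exp(−2.05082) = 0.12863.

0.1286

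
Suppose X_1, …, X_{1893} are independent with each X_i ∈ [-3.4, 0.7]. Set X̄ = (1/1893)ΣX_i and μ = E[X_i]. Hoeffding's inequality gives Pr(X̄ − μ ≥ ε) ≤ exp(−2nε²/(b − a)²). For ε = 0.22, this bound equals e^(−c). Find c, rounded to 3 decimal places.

10.901

c = 2nε²/(b − a)² = 2·1893·0.22² / 4.1² = 10.9008.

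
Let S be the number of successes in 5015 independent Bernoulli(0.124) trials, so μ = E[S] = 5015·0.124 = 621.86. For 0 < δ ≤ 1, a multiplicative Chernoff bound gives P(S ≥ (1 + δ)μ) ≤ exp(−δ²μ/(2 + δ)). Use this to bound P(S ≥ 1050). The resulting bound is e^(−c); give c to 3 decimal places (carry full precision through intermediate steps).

Write 1050 = (1 + δ)μ, so δ = 1050/621.86 − 1 = 0.6884829…
Then the exponent is δ²μ/(2 + δ) = (1050 − μ)² / (μ·(2 + δ)) = 109.640675.

109.641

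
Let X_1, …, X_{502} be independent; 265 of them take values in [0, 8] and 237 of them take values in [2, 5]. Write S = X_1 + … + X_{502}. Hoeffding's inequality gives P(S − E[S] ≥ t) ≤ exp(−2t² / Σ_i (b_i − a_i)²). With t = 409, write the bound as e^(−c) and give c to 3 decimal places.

Σ(b_i − a_i)² = 265·8² + 237·3² = 19093.
c = 2t² / 19093 = 2·409² / 19093 = 17.5228.

17.523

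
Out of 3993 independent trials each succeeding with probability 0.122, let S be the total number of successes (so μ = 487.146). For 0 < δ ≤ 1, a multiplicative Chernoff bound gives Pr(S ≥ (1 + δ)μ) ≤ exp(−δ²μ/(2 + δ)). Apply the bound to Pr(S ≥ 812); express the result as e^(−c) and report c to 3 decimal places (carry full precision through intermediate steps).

Write 812 = (1 + δ)μ, so δ = 812/487.146 − 1 = 0.6668514…
Then the exponent is δ²μ/(2 + δ) = (812 − μ)² / (μ·(2 + δ)) = 81.230379.

81.230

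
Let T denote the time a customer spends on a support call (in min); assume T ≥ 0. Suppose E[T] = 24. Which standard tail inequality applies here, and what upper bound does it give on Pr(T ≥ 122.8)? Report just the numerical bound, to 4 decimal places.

Only the mean of a non-negative variable is known, so Markov's inequality is the applicable tail bound.
Markov's inequality: for a non-negative random variable, Pr(T ≥ a) ≤ E[T]/a.
Here E[T] = 24 and a = 122.8, so the bound is 24/122.8 = 0.1954.

0.1954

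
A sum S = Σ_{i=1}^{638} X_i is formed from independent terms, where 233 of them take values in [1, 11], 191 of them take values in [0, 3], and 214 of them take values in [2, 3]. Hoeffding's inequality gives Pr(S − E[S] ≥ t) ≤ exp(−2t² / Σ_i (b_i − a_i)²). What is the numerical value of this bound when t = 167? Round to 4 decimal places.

0.1096

Σ(b_i − a_i)² = 233·10² + 191·3² + 214·1² = 25233.
Exponent = 2·167² / 25233 = 2.21052.
Bound = exp(−2.21052) = 0.10964.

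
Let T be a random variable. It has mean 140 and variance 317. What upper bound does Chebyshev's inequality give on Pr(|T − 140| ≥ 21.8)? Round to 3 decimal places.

0.667

Chebyshev: Pr(|T − μ| ≥ t) ≤ Var(T)/t².
Bound = 317 / 475.24 = 0.6670.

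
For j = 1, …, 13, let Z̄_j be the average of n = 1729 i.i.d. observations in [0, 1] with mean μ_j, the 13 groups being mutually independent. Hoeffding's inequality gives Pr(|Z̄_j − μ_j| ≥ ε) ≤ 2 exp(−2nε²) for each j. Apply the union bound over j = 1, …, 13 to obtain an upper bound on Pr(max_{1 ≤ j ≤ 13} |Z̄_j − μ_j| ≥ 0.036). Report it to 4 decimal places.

0.2942

Per-experiment Hoeffding bound: 2·exp(−2·1729·0.036²) = 2·exp(−4.48157) = 0.022631.
Union bound over 13 events: 13·0.022631 = 0.29421.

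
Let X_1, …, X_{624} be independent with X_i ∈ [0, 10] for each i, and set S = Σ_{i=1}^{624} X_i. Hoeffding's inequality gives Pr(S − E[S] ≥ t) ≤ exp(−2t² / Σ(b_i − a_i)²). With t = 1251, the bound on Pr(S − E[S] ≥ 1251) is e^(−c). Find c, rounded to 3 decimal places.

Σ(b_i − a_i)² = 624·(10)² = 62400.
c = 2t²/62400 = 2·1251²/62400 = 50.1603.

50.160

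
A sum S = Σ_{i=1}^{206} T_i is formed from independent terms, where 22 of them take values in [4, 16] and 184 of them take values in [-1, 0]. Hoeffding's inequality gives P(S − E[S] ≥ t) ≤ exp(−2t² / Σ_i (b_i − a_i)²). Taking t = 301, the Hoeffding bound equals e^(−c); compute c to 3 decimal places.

54.058

Σ(b_i − a_i)² = 22·12² + 184·1² = 3352.
c = 2t² / 3352 = 2·301² / 3352 = 54.0579.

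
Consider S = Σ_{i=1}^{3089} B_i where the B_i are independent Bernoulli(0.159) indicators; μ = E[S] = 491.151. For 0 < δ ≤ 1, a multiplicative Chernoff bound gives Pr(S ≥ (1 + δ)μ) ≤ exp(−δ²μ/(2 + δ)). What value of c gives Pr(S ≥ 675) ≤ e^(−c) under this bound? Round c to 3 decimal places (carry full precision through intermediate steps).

28.985

Write 675 = (1 + δ)μ, so δ = 675/491.151 − 1 = 0.3743228…
Then the exponent is δ²μ/(2 + δ) = (675 − μ)² / (μ·(2 + δ)) = 28.984630.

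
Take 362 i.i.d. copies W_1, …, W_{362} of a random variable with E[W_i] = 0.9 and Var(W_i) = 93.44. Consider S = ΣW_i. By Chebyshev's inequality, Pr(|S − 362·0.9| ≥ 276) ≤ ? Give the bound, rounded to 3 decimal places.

0.444

Var(S) = n·Var(W_i) = 362·93.44 = 33825.28.
Chebyshev: Pr(|S − 362·0.9| ≥ 276) ≤ Var(S)/276² = 33825.28/76176 = 0.4440.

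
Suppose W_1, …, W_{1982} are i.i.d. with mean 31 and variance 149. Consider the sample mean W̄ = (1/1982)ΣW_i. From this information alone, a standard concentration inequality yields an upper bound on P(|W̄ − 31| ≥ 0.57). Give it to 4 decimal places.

0.2314

With mean and variance of each term known, Chebyshev's inequality bounds the deviation of the sum (or sample mean).
Var(W̄) = Var(W_i)/n = 149/1982 = 0.075177.
Chebyshev: P(|W̄ − 31| ≥ 0.57) ≤ Var(W̄)/(0.57)² = 149/(1982·0.57²) = 0.2314.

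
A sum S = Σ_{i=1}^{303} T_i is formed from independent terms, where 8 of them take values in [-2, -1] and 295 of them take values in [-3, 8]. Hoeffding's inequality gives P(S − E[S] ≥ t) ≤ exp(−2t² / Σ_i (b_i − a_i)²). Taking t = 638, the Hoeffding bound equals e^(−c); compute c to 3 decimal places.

22.802

Σ(b_i − a_i)² = 8·1² + 295·11² = 35703.
c = 2t² / 35703 = 2·638² / 35703 = 22.8017.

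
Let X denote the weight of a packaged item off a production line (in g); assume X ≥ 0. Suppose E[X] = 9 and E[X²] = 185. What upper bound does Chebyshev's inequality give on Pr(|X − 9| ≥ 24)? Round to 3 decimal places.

Var(X) = E[X²] − (E[X])² = 185 − 81 = 104.
Chebyshev's inequality: Pr(|X − μ| ≥ t) ≤ Var(X)/t² = 104/576 = 0.1806.

0.181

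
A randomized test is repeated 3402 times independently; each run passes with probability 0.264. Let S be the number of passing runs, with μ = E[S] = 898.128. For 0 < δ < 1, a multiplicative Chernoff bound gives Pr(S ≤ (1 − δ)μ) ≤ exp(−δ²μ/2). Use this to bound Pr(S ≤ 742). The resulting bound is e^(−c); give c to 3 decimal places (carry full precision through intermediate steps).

Write 742 = (1 − δ)μ, so δ = 1 − 742/898.128 = 0.1738371…
Then the exponent is δ²μ/2 = (μ − 742)²/(2μ) = 13.570422.

13.570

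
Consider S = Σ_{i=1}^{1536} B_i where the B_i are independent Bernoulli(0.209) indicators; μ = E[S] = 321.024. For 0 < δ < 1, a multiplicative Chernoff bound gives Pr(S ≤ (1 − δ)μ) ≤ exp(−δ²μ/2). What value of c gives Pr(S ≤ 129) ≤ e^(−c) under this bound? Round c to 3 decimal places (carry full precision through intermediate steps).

57.431

Write 129 = (1 − δ)μ, so δ = 1 − 129/321.024 = 0.5981609…
Then the exponent is δ²μ/2 = (μ − 129)²/(2μ) = 57.430623.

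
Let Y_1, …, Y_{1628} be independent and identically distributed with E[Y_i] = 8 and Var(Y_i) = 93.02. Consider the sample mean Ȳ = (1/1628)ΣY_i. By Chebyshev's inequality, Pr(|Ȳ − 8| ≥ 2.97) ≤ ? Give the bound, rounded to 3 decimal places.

0.006

Var(Ȳ) = Var(Y_i)/n = 93.02/1628 = 0.057138.
Chebyshev: Pr(|Ȳ − 8| ≥ 2.97) ≤ Var(Ȳ)/(2.97)² = 93.02/(1628·2.97²) = 0.0065.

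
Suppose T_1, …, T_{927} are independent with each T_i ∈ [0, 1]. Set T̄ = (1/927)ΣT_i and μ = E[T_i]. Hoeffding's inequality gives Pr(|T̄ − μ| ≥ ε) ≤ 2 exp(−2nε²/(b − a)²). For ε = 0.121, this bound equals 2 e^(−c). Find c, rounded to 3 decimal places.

27.144

c = 2nε²/(b − a)² = 2·927·0.121² / 1² = 27.1444.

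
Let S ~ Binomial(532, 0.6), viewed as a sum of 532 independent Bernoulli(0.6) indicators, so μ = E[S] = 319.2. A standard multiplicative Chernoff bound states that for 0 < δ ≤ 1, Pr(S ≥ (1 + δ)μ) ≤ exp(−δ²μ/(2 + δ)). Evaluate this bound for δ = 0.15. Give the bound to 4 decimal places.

0.0354

Exponent = δ²μ/(2 + δ) = 0.15²·319.2/2.15 = 3.3405.
Bound = exp(−3.3405) = 0.03542.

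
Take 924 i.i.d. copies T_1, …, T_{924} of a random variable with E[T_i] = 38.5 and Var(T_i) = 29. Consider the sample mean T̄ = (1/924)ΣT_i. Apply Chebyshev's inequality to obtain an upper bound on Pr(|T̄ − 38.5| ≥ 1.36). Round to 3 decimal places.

0.017

Var(T̄) = Var(T_i)/n = 29/924 = 0.031385.
Chebyshev: Pr(|T̄ − 38.5| ≥ 1.36) ≤ Var(T̄)/(1.36)² = 29/(924·1.36²) = 0.0170.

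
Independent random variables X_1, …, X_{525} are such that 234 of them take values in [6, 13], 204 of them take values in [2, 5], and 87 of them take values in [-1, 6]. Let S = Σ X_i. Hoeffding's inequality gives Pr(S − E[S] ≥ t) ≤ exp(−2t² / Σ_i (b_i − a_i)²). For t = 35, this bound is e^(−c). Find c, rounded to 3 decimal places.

Σ(b_i − a_i)² = 234·7² + 204·3² + 87·7² = 17565.
c = 2t² / 17565 = 2·35² / 17565 = 0.1395.

0.139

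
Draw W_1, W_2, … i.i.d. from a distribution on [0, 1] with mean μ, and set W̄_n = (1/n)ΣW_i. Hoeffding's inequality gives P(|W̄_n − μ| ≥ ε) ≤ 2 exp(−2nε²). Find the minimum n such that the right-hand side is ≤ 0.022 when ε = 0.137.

121

Require 2·exp(−2nε²) ≤ 0.022, i.e. 2nε² ≥ ln(2/0.022) = 4.509860.
So n ≥ 4.509860 / (2·0.137²) = 120.141.
The smallest integer n is 121.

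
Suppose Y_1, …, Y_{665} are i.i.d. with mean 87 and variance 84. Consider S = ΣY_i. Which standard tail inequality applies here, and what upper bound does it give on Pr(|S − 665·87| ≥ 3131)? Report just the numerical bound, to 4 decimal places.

With mean and variance of each term known, Chebyshev's inequality bounds the deviation of the sum (or sample mean).
Var(S) = n·Var(Y_i) = 665·84 = 55860.
Chebyshev: Pr(|S − 665·87| ≥ 3131) ≤ Var(S)/3131² = 55860/9803161 = 0.0057.

0.0057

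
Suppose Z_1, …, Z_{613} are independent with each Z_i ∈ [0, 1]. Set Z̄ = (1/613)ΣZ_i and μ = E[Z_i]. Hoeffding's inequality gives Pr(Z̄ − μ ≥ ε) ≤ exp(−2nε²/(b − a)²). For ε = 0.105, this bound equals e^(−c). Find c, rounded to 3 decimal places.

c = 2nε²/(b − a)² = 2·613·0.105² / 1² = 13.5167.

13.517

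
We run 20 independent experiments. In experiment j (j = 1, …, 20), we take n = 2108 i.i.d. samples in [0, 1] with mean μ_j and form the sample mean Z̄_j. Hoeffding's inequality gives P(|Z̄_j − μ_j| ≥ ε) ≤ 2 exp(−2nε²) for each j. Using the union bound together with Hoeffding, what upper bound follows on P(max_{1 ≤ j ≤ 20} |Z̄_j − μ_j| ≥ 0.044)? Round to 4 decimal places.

Per-experiment Hoeffding bound: 2·exp(−2·2108·0.044²) = 2·exp(−8.16218) = 0.00057048.
Union bound over 20 events: 20·0.00057048 = 0.01141.

0.0114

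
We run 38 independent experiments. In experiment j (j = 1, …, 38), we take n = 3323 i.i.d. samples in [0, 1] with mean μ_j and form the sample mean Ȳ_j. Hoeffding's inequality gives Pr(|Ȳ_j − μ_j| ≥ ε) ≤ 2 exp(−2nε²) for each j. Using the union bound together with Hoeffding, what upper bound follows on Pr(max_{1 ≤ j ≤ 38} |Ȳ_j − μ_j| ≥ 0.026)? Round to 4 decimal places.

Per-experiment Hoeffding bound: 2·exp(−2·3323·0.026²) = 2·exp(−4.49270) = 0.022381.
Union bound over 38 events: 38·0.022381 = 0.85047.

0.8505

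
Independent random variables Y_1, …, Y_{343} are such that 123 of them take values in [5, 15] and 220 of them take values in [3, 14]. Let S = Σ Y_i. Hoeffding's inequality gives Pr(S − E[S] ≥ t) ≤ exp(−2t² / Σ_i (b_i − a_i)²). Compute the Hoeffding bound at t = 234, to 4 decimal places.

0.0600

Σ(b_i − a_i)² = 123·10² + 220·11² = 38920.
Exponent = 2·234² / 38920 = 2.81377.
Bound = exp(−2.81377) = 0.05998.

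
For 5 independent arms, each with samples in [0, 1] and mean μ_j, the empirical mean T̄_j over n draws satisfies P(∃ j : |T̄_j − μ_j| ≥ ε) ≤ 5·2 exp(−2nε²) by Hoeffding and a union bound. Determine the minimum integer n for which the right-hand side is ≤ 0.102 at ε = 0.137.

Need 2·5·exp(−2nε²) ≤ 0.102, i.e. exp(−2nε²) ≤ 0.102/10.
So 2nε² ≥ ln(10/0.102) = 4.585368.
Hence n ≥ 4.585368/(2·0.137²) = 122.153.
The smallest integer n is 123.

123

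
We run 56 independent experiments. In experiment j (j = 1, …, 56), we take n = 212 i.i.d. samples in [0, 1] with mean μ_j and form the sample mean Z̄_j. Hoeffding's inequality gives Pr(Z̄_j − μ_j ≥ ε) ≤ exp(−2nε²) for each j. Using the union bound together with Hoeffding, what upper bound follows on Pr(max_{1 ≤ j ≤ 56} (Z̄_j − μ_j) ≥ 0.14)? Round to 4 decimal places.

Per-experiment Hoeffding bound: exp(−2·212·0.14²) = exp(−8.31040) = 0.00024595.
Union bound over 56 events: 56·0.00024595 = 0.01377.

0.0138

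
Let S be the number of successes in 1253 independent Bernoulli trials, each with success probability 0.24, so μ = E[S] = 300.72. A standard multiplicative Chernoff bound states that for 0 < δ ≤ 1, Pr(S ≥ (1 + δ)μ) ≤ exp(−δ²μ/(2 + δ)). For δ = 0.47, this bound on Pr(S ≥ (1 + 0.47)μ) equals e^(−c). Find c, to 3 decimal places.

c = δ²μ/(2 + δ) = 0.47²·300.72/(2 + 0.47) = 26.8944.

26.894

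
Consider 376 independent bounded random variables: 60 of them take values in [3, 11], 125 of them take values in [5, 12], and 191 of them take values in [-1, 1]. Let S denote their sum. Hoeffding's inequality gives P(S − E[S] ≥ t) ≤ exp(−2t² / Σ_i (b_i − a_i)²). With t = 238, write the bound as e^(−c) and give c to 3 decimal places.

10.559

Σ(b_i − a_i)² = 60·8² + 125·7² + 191·2² = 10729.
c = 2t² / 10729 = 2·238² / 10729 = 10.5590.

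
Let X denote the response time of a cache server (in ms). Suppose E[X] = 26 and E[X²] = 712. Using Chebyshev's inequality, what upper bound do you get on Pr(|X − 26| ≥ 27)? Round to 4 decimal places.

Var(X) = E[X²] − (E[X])² = 712 − 676 = 36.
Chebyshev's inequality: Pr(|X − μ| ≥ t) ≤ Var(X)/t² = 36/729 = 0.0494.

0.0494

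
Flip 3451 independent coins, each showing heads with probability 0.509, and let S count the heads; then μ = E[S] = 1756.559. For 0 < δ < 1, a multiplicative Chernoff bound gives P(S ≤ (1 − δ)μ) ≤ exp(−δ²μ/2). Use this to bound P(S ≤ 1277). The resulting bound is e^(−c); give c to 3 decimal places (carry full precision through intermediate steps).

Write 1277 = (1 − δ)μ, so δ = 1 − 1277/1756.559 = 0.2730105…
Then the exponent is δ²μ/2 = (μ − 1277)²/(2μ) = 65.462314.

65.462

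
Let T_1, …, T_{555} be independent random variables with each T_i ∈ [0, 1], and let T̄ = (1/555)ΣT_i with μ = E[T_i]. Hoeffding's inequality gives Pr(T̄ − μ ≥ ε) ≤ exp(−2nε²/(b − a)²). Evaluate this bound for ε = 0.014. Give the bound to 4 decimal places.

Exponent: 2nε²/(b − a)² = 2·555·0.014² / 1² = 0.21756.
Bound = exp(−0.21756) = 0.80448.

0.8045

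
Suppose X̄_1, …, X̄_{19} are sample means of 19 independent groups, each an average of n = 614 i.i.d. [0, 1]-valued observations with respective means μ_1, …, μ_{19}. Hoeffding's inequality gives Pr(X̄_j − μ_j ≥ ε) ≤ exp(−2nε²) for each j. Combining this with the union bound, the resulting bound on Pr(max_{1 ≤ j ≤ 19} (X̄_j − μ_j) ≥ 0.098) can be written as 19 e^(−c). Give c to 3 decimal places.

11.794

Union bound over the 19 events: Pr(max_{1 ≤ j ≤ 19} (X̄_j − μ_j) ≥ 0.098) ≤ 19·exp(−2nε²) = 19 exp(−2·614·0.098²).
So c = 2·614·0.098² = 11.7937.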